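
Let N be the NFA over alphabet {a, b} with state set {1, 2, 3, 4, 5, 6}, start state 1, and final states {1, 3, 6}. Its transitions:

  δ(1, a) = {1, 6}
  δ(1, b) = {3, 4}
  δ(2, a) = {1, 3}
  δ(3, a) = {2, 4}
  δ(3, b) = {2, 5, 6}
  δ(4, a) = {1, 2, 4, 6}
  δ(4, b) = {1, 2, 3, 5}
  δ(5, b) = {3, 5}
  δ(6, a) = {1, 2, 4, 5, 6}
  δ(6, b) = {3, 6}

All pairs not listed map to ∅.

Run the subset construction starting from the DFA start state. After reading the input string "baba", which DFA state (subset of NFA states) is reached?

{1, 2, 3, 4, 5, 6}

Start: {1}.
δ(1,b) = {3, 4}.
Union: {3, 4}.
After b: {3, 4}.
δ(3,a) = {2, 4}; δ(4,a) = {1, 2, 4, 6}.
Union: {1, 2, 4, 6}.
After a: {1, 2, 4, 6}.
δ(1,b) = {3, 4}; δ(2,b) = ∅; δ(4,b) = {1, 2, 3, 5}; δ(6,b) = {3, 6}.
Union: {1, 2, 3, 4, 5, 6}.
After b: {1, 2, 3, 4, 5, 6}.
δ(1,a) = {1, 6}; δ(2,a) = {1, 3}; δ(3,a) = {2, 4}; δ(4,a) = {1, 2, 4, 6}; δ(5,a) = ∅; δ(6,a) = {1, 2, 4, 5, 6}.
Union: {1, 2, 3, 4, 5, 6}.
After a: {1, 2, 3, 4, 5, 6}.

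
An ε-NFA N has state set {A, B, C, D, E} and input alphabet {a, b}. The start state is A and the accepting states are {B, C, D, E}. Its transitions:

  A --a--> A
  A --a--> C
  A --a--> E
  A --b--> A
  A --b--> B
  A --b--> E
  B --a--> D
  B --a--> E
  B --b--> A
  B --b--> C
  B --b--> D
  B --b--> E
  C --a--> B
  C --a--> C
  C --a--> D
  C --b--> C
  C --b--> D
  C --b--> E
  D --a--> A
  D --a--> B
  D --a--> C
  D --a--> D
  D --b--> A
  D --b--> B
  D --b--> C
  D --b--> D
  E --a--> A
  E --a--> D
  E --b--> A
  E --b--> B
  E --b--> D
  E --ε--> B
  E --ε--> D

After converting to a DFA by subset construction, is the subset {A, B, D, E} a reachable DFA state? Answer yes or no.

yes

Start state of the DFA: {A} (ε-closure of the NFA start).
{A} --a--> {A, B, C, D, E}  [new]
{A} --b--> {A, B, D, E}  [new]
{A, B, C, D, E} --a--> {A, B, C, D, E}  [seen]
{A, B, C, D, E} --b--> {A, B, C, D, E}  [seen]
{A, B, D, E} --a--> {A, B, C, D, E}  [seen]
{A, B, D, E} --b--> {A, B, C, D, E}  [seen]
Reachable DFA states: {A}, {A, B, C, D, E}, {A, B, D, E}.
{A, B, D, E} is among them.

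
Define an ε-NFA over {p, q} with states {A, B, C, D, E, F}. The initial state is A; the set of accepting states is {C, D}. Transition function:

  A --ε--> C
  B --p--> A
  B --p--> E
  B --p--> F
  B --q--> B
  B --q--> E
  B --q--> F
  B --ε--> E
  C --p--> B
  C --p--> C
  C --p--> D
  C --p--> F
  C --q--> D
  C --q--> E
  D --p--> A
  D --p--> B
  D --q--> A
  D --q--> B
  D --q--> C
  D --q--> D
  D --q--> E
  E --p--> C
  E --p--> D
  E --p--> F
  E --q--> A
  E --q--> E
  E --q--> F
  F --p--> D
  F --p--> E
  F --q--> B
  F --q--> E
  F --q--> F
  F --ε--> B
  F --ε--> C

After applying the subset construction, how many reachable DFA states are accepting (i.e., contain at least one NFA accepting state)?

Start state of the DFA: {A, C} (ε-closure of the NFA start).
{A, C} --p--> {B, C, D, E, F}  [new]
{A, C} --q--> {D, E}  [new]
{B, C, D, E, F} --p--> {A, B, C, D, E, F}  [new]
{B, C, D, E, F} --q--> {A, B, C, D, E, F}  [seen]
{D, E} --p--> {A, B, C, D, E, F}  [seen]
{D, E} --q--> {A, B, C, D, E, F}  [seen]
{A, B, C, D, E, F} --p--> {A, B, C, D, E, F}  [seen]
{A, B, C, D, E, F} --q--> {A, B, C, D, E, F}  [seen]
Reachable DFA states: {A, C}, {B, C, D, E, F}, {D, E}, {A, B, C, D, E, F}.
Accepting DFA states (contain an NFA accepting state): {A, C}, {B, C, D, E, F}, {D, E}, {A, B, C, D, E, F}.

4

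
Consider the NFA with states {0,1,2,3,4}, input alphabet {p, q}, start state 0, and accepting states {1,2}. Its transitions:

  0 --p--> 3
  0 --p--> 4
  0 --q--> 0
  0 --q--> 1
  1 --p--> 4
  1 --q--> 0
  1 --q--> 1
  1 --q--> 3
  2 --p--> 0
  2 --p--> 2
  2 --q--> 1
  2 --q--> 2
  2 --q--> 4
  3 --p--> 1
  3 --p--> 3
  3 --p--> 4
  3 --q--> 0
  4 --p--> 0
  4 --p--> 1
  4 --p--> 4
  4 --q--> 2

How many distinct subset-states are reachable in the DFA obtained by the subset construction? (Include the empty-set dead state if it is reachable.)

Start state of the DFA: {0}.
{0} --p--> {3,4}  [new]
{0} --q--> {0,1}  [new]
{3,4} --p--> {0,1,3,4}  [new]
{3,4} --q--> {0,2}  [new]
{0,1} --p--> {3,4}  [seen]
{0,1} --q--> {0,1,3}  [new]
{0,1,3,4} --p--> {0,1,3,4}  [seen]
{0,1,3,4} --q--> {0,1,2,3}  [new]
{0,2} --p--> {0,2,3,4}  [new]
{0,2} --q--> {0,1,2,4}  [new]
{0,1,3} --p--> {1,3,4}  [new]
{0,1,3} --q--> {0,1,3}  [seen]
{0,1,2,3} --p--> {0,1,2,3,4}  [new]
{0,1,2,3} --q--> {0,1,2,3,4}  [seen]
{0,2,3,4} --p--> {0,1,2,3,4}  [seen]
{0,2,3,4} --q--> {0,1,2,4}  [seen]
{0,1,2,4} --p--> {0,1,2,3,4}  [seen]
{0,1,2,4} --q--> {0,1,2,3,4}  [seen]
{1,3,4} --p--> {0,1,3,4}  [seen]
{1,3,4} --q--> {0,1,2,3}  [seen]
{0,1,2,3,4} --p--> {0,1,2,3,4}  [seen]
{0,1,2,3,4} --q--> {0,1,2,3,4}  [seen]
Reachable DFA states: {0}, {3,4}, {0,1}, {0,1,3,4}, {0,2}, {0,1,3}, {0,1,2,3}, {0,2,3,4}, {0,1,2,4}, {1,3,4}, {0,1,2,3,4}.

11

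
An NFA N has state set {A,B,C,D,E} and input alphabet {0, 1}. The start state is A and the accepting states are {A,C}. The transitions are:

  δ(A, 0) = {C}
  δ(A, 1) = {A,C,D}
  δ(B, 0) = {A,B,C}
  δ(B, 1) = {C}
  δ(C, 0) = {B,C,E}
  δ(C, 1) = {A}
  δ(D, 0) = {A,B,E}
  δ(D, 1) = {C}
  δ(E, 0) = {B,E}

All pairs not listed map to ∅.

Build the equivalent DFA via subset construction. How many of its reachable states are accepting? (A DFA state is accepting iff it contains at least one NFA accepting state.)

6

Start state of the DFA: {A}.
{A} --0--> {C}  [new]
{A} --1--> {A,C,D}  [new]
{C} --0--> {B,C,E}  [new]
{C} --1--> {A}  [seen]
{A,C,D} --0--> {A,B,C,E}  [new]
{A,C,D} --1--> {A,C,D}  [seen]
{B,C,E} --0--> {A,B,C,E}  [seen]
{B,C,E} --1--> {A,C}  [new]
{A,B,C,E} --0--> {A,B,C,E}  [seen]
{A,B,C,E} --1--> {A,C,D}  [seen]
{A,C} --0--> {B,C,E}  [seen]
{A,C} --1--> {A,C,D}  [seen]
Reachable DFA states: {A}, {C}, {A,C,D}, {B,C,E}, {A,B,C,E}, {A,C}.
Accepting DFA states (contain an NFA accepting state): {A}, {C}, {A,C,D}, {B,C,E}, {A,B,C,E}, {A,C}.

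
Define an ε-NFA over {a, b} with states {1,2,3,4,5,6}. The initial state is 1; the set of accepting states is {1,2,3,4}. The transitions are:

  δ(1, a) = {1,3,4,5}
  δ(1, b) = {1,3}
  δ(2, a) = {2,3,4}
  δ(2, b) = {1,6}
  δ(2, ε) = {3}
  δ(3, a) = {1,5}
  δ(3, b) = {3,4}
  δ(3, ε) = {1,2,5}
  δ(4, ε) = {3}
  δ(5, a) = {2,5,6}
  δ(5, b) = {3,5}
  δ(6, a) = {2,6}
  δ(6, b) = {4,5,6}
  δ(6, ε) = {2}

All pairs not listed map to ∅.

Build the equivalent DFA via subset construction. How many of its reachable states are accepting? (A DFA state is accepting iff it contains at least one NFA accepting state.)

Start state of the DFA: {1} (ε-closure of the NFA start).
{1} --a--> {1,2,3,4,5}  [new]
{1} --b--> {1,2,3,5}  [new]
{1,2,3,4,5} --a--> {1,2,3,4,5,6}  [new]
{1,2,3,4,5} --b--> {1,2,3,4,5,6}  [seen]
{1,2,3,5} --a--> {1,2,3,4,5,6}  [seen]
{1,2,3,5} --b--> {1,2,3,4,5,6}  [seen]
{1,2,3,4,5,6} --a--> {1,2,3,4,5,6}  [seen]
{1,2,3,4,5,6} --b--> {1,2,3,4,5,6}  [seen]
Reachable DFA states: {1}, {1,2,3,4,5}, {1,2,3,5}, {1,2,3,4,5,6}.
Accepting DFA states (contain an NFA accepting state): {1}, {1,2,3,4,5}, {1,2,3,5}, {1,2,3,4,5,6}.

4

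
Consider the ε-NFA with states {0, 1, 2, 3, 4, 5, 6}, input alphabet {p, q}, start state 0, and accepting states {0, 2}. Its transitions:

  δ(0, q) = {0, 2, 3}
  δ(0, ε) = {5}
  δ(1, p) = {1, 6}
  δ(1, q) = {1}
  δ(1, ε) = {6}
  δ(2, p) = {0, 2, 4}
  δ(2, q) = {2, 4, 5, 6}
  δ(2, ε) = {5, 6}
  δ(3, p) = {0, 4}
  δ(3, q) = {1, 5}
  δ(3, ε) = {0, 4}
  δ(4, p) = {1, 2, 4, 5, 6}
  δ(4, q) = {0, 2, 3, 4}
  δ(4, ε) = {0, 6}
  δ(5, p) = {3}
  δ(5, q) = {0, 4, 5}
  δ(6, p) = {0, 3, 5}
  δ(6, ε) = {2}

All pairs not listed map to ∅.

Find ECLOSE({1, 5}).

Begin with {1, 5}.
1 →ε {6}; add 6.
6 →ε {2}; add 2.
ε-closure = {1, 2, 5, 6}.

{1, 2, 5, 6}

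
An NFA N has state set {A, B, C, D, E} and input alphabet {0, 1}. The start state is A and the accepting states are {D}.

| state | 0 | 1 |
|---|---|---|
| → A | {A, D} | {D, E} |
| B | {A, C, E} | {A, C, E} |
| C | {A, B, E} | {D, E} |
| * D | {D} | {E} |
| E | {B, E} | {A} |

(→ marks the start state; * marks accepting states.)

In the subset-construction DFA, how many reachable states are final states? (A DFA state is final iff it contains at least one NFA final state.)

7

Start state of the DFA: {A}.
{A} --0--> {A, D}  [new]
{A} --1--> {D, E}  [new]
{A, D} --0--> {A, D}  [seen]
{A, D} --1--> {D, E}  [seen]
{D, E} --0--> {B, D, E}  [new]
{D, E} --1--> {A, E}  [new]
{B, D, E} --0--> {A, B, C, D, E}  [new]
{B, D, E} --1--> {A, C, E}  [new]
{A, E} --0--> {A, B, D, E}  [new]
{A, E} --1--> {A, D, E}  [new]
{A, B, C, D, E} --0--> {A, B, C, D, E}  [seen]
{A, B, C, D, E} --1--> {A, C, D, E}  [new]
{A, C, E} --0--> {A, B, D, E}  [seen]
{A, C, E} --1--> {A, D, E}  [seen]
{A, B, D, E} --0--> {A, B, C, D, E}  [seen]
{A, B, D, E} --1--> {A, C, D, E}  [seen]
{A, D, E} --0--> {A, B, D, E}  [seen]
{A, D, E} --1--> {A, D, E}  [seen]
{A, C, D, E} --0--> {A, B, D, E}  [seen]
{A, C, D, E} --1--> {A, D, E}  [seen]
Reachable DFA states: {A}, {A, D}, {D, E}, {B, D, E}, {A, E}, {A, B, C, D, E}, {A, C, E}, {A, B, D, E}, {A, D, E}, {A, C, D, E}.
Accepting DFA states (contain an NFA accepting state): {A, D}, {D, E}, {B, D, E}, {A, B, C, D, E}, {A, B, D, E}, {A, D, E}, {A, C, D, E}.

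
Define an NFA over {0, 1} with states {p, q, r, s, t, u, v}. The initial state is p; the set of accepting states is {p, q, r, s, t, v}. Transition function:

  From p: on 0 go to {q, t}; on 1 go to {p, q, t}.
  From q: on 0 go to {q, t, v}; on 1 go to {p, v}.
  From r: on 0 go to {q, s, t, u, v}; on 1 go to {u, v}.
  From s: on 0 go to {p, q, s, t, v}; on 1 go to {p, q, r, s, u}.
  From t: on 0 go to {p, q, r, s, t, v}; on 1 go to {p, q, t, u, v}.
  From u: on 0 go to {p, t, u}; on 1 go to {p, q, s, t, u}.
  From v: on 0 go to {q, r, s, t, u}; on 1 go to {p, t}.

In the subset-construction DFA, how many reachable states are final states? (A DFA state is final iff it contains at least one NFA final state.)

Start state of the DFA: {p}.
{p} --0--> {q, t}  [new]
{p} --1--> {p, q, t}  [new]
{q, t} --0--> {p, q, r, s, t, v}  [new]
{q, t} --1--> {p, q, t, u, v}  [new]
{p, q, t} --0--> {p, q, r, s, t, v}  [seen]
{p, q, t} --1--> {p, q, t, u, v}  [seen]
{p, q, r, s, t, v} --0--> {p, q, r, s, t, u, v}  [new]
{p, q, r, s, t, v} --1--> {p, q, r, s, t, u, v}  [seen]
{p, q, t, u, v} --0--> {p, q, r, s, t, u, v}  [seen]
{p, q, t, u, v} --1--> {p, q, s, t, u, v}  [new]
{p, q, r, s, t, u, v} --0--> {p, q, r, s, t, u, v}  [seen]
{p, q, r, s, t, u, v} --1--> {p, q, r, s, t, u, v}  [seen]
{p, q, s, t, u, v} --0--> {p, q, r, s, t, u, v}  [seen]
{p, q, s, t, u, v} --1--> {p, q, r, s, t, u, v}  [seen]
Reachable DFA states: {p}, {q, t}, {p, q, t}, {p, q, r, s, t, v}, {p, q, t, u, v}, {p, q, r, s, t, u, v}, {p, q, s, t, u, v}.
Accepting DFA states (contain an NFA accepting state): {p}, {q, t}, {p, q, t}, {p, q, r, s, t, v}, {p, q, t, u, v}, {p, q, r, s, t, u, v}, {p, q, s, t, u, v}.

7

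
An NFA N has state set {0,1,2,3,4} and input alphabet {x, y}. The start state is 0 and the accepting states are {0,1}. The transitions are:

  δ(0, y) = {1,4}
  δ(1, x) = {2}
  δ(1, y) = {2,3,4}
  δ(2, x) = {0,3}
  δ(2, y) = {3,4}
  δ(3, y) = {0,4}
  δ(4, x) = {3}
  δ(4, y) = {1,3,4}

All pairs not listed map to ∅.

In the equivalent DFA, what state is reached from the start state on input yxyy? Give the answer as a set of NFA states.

{0,1,3,4}

Start: {0}.
δ(0,y) = {1,4}.
Union: {1,4}.
After y: {1,4}.
δ(1,x) = {2}; δ(4,x) = {3}.
Union: {2,3}.
After x: {2,3}.
δ(2,y) = {3,4}; δ(3,y) = {0,4}.
Union: {0,3,4}.
After y: {0,3,4}.
δ(0,y) = {1,4}; δ(3,y) = {0,4}; δ(4,y) = {1,3,4}.
Union: {0,1,3,4}.
After y: {0,1,3,4}.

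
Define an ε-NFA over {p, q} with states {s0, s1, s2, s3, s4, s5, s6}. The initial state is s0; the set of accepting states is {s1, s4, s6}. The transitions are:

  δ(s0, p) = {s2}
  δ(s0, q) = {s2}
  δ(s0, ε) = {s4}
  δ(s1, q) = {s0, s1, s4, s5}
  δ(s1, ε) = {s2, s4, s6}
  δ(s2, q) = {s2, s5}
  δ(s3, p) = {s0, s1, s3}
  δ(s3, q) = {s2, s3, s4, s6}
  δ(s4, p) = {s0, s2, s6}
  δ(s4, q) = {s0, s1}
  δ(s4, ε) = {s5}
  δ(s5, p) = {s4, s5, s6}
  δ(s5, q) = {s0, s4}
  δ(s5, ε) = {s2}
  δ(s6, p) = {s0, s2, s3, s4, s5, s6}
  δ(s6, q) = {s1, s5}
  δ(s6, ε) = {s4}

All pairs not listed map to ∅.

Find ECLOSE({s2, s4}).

Begin with {s2, s4}.
s4 →ε {s5}; add s5.
ε-closure = {s2, s4, s5}.

{s2, s4, s5}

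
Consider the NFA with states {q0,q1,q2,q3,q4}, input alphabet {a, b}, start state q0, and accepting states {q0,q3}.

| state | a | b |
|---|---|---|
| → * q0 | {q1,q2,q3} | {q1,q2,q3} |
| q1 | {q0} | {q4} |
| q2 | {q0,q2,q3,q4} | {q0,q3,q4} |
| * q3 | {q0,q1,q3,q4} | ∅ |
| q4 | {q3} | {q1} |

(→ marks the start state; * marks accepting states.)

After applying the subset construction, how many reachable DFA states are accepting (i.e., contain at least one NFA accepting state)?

4

Start state of the DFA: {q0}.
{q0} --a--> {q1,q2,q3}  [new]
{q0} --b--> {q1,q2,q3}  [seen]
{q1,q2,q3} --a--> {q0,q1,q2,q3,q4}  [new]
{q1,q2,q3} --b--> {q0,q3,q4}  [new]
{q0,q1,q2,q3,q4} --a--> {q0,q1,q2,q3,q4}  [seen]
{q0,q1,q2,q3,q4} --b--> {q0,q1,q2,q3,q4}  [seen]
{q0,q3,q4} --a--> {q0,q1,q2,q3,q4}  [seen]
{q0,q3,q4} --b--> {q1,q2,q3}  [seen]
Reachable DFA states: {q0}, {q1,q2,q3}, {q0,q1,q2,q3,q4}, {q0,q3,q4}.
Accepting DFA states (contain an NFA accepting state): {q0}, {q1,q2,q3}, {q0,q1,q2,q3,q4}, {q0,q3,q4}.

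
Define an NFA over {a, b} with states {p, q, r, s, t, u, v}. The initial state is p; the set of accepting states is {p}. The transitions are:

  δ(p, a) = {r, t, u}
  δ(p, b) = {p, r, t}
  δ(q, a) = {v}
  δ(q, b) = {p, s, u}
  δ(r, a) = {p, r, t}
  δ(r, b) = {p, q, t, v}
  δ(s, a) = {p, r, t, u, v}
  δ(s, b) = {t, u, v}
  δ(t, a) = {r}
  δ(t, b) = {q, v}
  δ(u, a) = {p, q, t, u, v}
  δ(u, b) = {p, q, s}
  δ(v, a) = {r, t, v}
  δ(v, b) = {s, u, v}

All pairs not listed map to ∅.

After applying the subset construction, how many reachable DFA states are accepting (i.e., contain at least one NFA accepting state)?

9

Start state of the DFA: {p}.
{p} --a--> {r, t, u}  [new]
{p} --b--> {p, r, t}  [new]
{r, t, u} --a--> {p, q, r, t, u, v}  [new]
{r, t, u} --b--> {p, q, s, t, v}  [new]
{p, r, t} --a--> {p, r, t, u}  [new]
{p, r, t} --b--> {p, q, r, t, v}  [new]
{p, q, r, t, u, v} --a--> {p, q, r, t, u, v}  [seen]
{p, q, r, t, u, v} --b--> {p, q, r, s, t, u, v}  [new]
{p, q, s, t, v} --a--> {p, r, t, u, v}  [new]
{p, q, s, t, v} --b--> {p, q, r, s, t, u, v}  [seen]
{p, r, t, u} --a--> {p, q, r, t, u, v}  [seen]
{p, r, t, u} --b--> {p, q, r, s, t, v}  [new]
{p, q, r, t, v} --a--> {p, r, t, u, v}  [seen]
{p, q, r, t, v} --b--> {p, q, r, s, t, u, v}  [seen]
{p, q, r, s, t, u, v} --a--> {p, q, r, t, u, v}  [seen]
{p, q, r, s, t, u, v} --b--> {p, q, r, s, t, u, v}  [seen]
{p, r, t, u, v} --a--> {p, q, r, t, u, v}  [seen]
{p, r, t, u, v} --b--> {p, q, r, s, t, u, v}  [seen]
{p, q, r, s, t, v} --a--> {p, r, t, u, v}  [seen]
{p, q, r, s, t, v} --b--> {p, q, r, s, t, u, v}  [seen]
Reachable DFA states: {p}, {r, t, u}, {p, r, t}, {p, q, r, t, u, v}, {p, q, s, t, v}, {p, r, t, u}, {p, q, r, t, v}, {p, q, r, s, t, u, v}, {p, r, t, u, v}, {p, q, r, s, t, v}.
Accepting DFA states (contain an NFA accepting state): {p}, {p, r, t}, {p, q, r, t, u, v}, {p, q, s, t, v}, {p, r, t, u}, {p, q, r, t, v}, {p, q, r, s, t, u, v}, {p, r, t, u, v}, {p, q, r, s, t, v}.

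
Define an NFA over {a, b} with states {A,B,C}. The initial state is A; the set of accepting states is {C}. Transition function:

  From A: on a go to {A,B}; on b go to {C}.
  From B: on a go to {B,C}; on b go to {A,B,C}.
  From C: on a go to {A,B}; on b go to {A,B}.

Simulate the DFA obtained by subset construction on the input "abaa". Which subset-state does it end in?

Start: {A}.
δ(A,a) = {A,B}.
Union: {A,B}.
After a: {A,B}.
δ(A,b) = {C}; δ(B,b) = {A,B,C}.
Union: {A,B,C}.
After b: {A,B,C}.
δ(A,a) = {A,B}; δ(B,a) = {B,C}; δ(C,a) = {A,B}.
Union: {A,B,C}.
After a: {A,B,C}.
δ(A,a) = {A,B}; δ(B,a) = {B,C}; δ(C,a) = {A,B}.
Union: {A,B,C}.
After a: {A,B,C}.

{A,B,C}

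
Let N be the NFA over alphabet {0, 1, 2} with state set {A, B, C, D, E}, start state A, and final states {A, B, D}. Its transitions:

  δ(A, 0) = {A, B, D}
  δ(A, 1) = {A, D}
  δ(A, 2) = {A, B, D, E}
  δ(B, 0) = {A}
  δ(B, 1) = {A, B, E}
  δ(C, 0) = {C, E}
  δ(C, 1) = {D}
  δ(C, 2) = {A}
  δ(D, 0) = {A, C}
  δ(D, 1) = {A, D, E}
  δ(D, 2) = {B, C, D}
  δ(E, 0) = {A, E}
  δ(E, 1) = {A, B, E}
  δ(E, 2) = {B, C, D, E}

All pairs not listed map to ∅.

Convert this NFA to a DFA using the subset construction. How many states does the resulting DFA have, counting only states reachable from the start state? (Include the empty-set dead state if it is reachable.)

Start state of the DFA: {A}.
{A} --0--> {A, B, D}  [new]
{A} --1--> {A, D}  [new]
{A} --2--> {A, B, D, E}  [new]
{A, B, D} --0--> {A, B, C, D}  [new]
{A, B, D} --1--> {A, B, D, E}  [seen]
{A, B, D} --2--> {A, B, C, D, E}  [new]
{A, D} --0--> {A, B, C, D}  [seen]
{A, D} --1--> {A, D, E}  [new]
{A, D} --2--> {A, B, C, D, E}  [seen]
{A, B, D, E} --0--> {A, B, C, D, E}  [seen]
{A, B, D, E} --1--> {A, B, D, E}  [seen]
{A, B, D, E} --2--> {A, B, C, D, E}  [seen]
{A, B, C, D} --0--> {A, B, C, D, E}  [seen]
{A, B, C, D} --1--> {A, B, D, E}  [seen]
{A, B, C, D} --2--> {A, B, C, D, E}  [seen]
{A, B, C, D, E} --0--> {A, B, C, D, E}  [seen]
{A, B, C, D, E} --1--> {A, B, D, E}  [seen]
{A, B, C, D, E} --2--> {A, B, C, D, E}  [seen]
{A, D, E} --0--> {A, B, C, D, E}  [seen]
{A, D, E} --1--> {A, B, D, E}  [seen]
{A, D, E} --2--> {A, B, C, D, E}  [seen]
Reachable DFA states: {A}, {A, B, D}, {A, D}, {A, B, D, E}, {A, B, C, D}, {A, B, C, D, E}, {A, D, E}.

7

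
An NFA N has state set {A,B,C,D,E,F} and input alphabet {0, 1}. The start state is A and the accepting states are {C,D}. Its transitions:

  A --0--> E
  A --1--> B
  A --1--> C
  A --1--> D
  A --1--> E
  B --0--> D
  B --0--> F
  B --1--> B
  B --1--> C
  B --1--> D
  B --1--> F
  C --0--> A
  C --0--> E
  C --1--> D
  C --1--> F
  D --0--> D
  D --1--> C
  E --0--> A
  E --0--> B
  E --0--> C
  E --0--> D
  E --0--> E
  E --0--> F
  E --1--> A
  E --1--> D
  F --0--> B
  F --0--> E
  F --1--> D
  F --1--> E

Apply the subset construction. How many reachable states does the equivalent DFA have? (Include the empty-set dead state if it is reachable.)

12

Start state of the DFA: {A}.
{A} --0--> {E}  [new]
{A} --1--> {B,C,D,E}  [new]
{E} --0--> {A,B,C,D,E,F}  [new]
{E} --1--> {A,D}  [new]
{B,C,D,E} --0--> {A,B,C,D,E,F}  [seen]
{B,C,D,E} --1--> {A,B,C,D,F}  [new]
{A,B,C,D,E,F} --0--> {A,B,C,D,E,F}  [seen]
{A,B,C,D,E,F} --1--> {A,B,C,D,E,F}  [seen]
{A,D} --0--> {D,E}  [new]
{A,D} --1--> {B,C,D,E}  [seen]
{A,B,C,D,F} --0--> {A,B,D,E,F}  [new]
{A,B,C,D,F} --1--> {B,C,D,E,F}  [new]
{D,E} --0--> {A,B,C,D,E,F}  [seen]
{D,E} --1--> {A,C,D}  [new]
{A,B,D,E,F} --0--> {A,B,C,D,E,F}  [seen]
{A,B,D,E,F} --1--> {A,B,C,D,E,F}  [seen]
{B,C,D,E,F} --0--> {A,B,C,D,E,F}  [seen]
{B,C,D,E,F} --1--> {A,B,C,D,E,F}  [seen]
{A,C,D} --0--> {A,D,E}  [new]
{A,C,D} --1--> {B,C,D,E,F}  [seen]
{A,D,E} --0--> {A,B,C,D,E,F}  [seen]
{A,D,E} --1--> {A,B,C,D,E}  [new]
{A,B,C,D,E} --0--> {A,B,C,D,E,F}  [seen]
{A,B,C,D,E} --1--> {A,B,C,D,E,F}  [seen]
Reachable DFA states: {A}, {E}, {B,C,D,E}, {A,B,C,D,E,F}, {A,D}, {A,B,C,D,F}, {D,E}, {A,B,D,E,F}, {B,C,D,E,F}, {A,C,D}, {A,D,E}, {A,B,C,D,E}.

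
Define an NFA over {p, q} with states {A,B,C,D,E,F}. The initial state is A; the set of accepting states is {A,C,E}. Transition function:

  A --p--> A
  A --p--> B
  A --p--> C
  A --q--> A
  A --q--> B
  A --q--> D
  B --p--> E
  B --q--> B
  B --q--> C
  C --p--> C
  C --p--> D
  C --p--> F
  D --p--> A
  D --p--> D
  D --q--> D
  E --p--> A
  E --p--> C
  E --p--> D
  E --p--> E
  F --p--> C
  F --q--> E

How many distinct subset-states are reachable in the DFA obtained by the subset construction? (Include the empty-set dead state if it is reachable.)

6

Start state of the DFA: {A}.
{A} --p--> {A,B,C}  [new]
{A} --q--> {A,B,D}  [new]
{A,B,C} --p--> {A,B,C,D,E,F}  [new]
{A,B,C} --q--> {A,B,C,D}  [new]
{A,B,D} --p--> {A,B,C,D,E}  [new]
{A,B,D} --q--> {A,B,C,D}  [seen]
{A,B,C,D,E,F} --p--> {A,B,C,D,E,F}  [seen]
{A,B,C,D,E,F} --q--> {A,B,C,D,E}  [seen]
{A,B,C,D} --p--> {A,B,C,D,E,F}  [seen]
{A,B,C,D} --q--> {A,B,C,D}  [seen]
{A,B,C,D,E} --p--> {A,B,C,D,E,F}  [seen]
{A,B,C,D,E} --q--> {A,B,C,D}  [seen]
Reachable DFA states: {A}, {A,B,C}, {A,B,D}, {A,B,C,D,E,F}, {A,B,C,D}, {A,B,C,D,E}.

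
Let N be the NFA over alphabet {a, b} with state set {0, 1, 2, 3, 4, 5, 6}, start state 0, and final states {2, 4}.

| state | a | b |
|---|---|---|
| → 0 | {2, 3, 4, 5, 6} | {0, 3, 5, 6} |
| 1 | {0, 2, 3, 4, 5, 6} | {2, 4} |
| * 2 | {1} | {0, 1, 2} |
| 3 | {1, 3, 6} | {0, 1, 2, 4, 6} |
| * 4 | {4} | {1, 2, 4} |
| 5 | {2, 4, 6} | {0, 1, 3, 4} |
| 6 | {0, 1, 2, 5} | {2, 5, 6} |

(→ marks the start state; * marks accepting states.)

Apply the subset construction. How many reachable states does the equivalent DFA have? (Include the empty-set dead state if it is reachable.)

Start state of the DFA: {0}.
{0} --a--> {2, 3, 4, 5, 6}  [new]
{0} --b--> {0, 3, 5, 6}  [new]
{2, 3, 4, 5, 6} --a--> {0, 1, 2, 3, 4, 5, 6}  [new]
{2, 3, 4, 5, 6} --b--> {0, 1, 2, 3, 4, 5, 6}  [seen]
{0, 3, 5, 6} --a--> {0, 1, 2, 3, 4, 5, 6}  [seen]
{0, 3, 5, 6} --b--> {0, 1, 2, 3, 4, 5, 6}  [seen]
{0, 1, 2, 3, 4, 5, 6} --a--> {0, 1, 2, 3, 4, 5, 6}  [seen]
{0, 1, 2, 3, 4, 5, 6} --b--> {0, 1, 2, 3, 4, 5, 6}  [seen]
Reachable DFA states: {0}, {2, 3, 4, 5, 6}, {0, 3, 5, 6}, {0, 1, 2, 3, 4, 5, 6}.

4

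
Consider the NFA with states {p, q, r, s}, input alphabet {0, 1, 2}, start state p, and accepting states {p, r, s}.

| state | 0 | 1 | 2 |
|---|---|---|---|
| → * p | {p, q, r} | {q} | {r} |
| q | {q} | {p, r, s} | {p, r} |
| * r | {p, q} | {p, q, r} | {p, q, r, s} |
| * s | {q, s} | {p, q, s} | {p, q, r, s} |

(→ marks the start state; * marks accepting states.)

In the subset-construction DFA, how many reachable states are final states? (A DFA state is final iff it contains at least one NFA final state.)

7

Start state of the DFA: {p}.
{p} --0--> {p, q, r}  [new]
{p} --1--> {q}  [new]
{p} --2--> {r}  [new]
{p, q, r} --0--> {p, q, r}  [seen]
{p, q, r} --1--> {p, q, r, s}  [new]
{p, q, r} --2--> {p, q, r, s}  [seen]
{q} --0--> {q}  [seen]
{q} --1--> {p, r, s}  [new]
{q} --2--> {p, r}  [new]
{r} --0--> {p, q}  [new]
{r} --1--> {p, q, r}  [seen]
{r} --2--> {p, q, r, s}  [seen]
{p, q, r, s} --0--> {p, q, r, s}  [seen]
{p, q, r, s} --1--> {p, q, r, s}  [seen]
{p, q, r, s} --2--> {p, q, r, s}  [seen]
{p, r, s} --0--> {p, q, r, s}  [seen]
{p, r, s} --1--> {p, q, r, s}  [seen]
{p, r, s} --2--> {p, q, r, s}  [seen]
{p, r} --0--> {p, q, r}  [seen]
{p, r} --1--> {p, q, r}  [seen]
{p, r} --2--> {p, q, r, s}  [seen]
{p, q} --0--> {p, q, r}  [seen]
{p, q} --1--> {p, q, r, s}  [seen]
{p, q} --2--> {p, r}  [seen]
Reachable DFA states: {p}, {p, q, r}, {q}, {r}, {p, q, r, s}, {p, r, s}, {p, r}, {p, q}.
Accepting DFA states (contain an NFA accepting state): {p}, {p, q, r}, {r}, {p, q, r, s}, {p, r, s}, {p, r}, {p, q}.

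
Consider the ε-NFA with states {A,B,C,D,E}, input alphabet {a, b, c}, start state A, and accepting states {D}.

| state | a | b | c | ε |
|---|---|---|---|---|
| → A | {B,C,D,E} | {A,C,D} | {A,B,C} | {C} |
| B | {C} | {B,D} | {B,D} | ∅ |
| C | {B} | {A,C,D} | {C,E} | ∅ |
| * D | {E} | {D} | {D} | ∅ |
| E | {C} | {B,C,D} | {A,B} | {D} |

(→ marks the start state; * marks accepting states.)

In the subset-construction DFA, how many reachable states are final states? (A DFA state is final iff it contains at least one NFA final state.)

Start state of the DFA: {A,C} (ε-closure of the NFA start).
{A,C} --a--> {B,C,D,E}  [new]
{A,C} --b--> {A,C,D}  [new]
{A,C} --c--> {A,B,C,D,E}  [new]
{B,C,D,E} --a--> {B,C,D,E}  [seen]
{B,C,D,E} --b--> {A,B,C,D}  [new]
{B,C,D,E} --c--> {A,B,C,D,E}  [seen]
{A,C,D} --a--> {B,C,D,E}  [seen]
{A,C,D} --b--> {A,C,D}  [seen]
{A,C,D} --c--> {A,B,C,D,E}  [seen]
{A,B,C,D,E} --a--> {B,C,D,E}  [seen]
{A,B,C,D,E} --b--> {A,B,C,D}  [seen]
{A,B,C,D,E} --c--> {A,B,C,D,E}  [seen]
{A,B,C,D} --a--> {B,C,D,E}  [seen]
{A,B,C,D} --b--> {A,B,C,D}  [seen]
{A,B,C,D} --c--> {A,B,C,D,E}  [seen]
Reachable DFA states: {A,C}, {B,C,D,E}, {A,C,D}, {A,B,C,D,E}, {A,B,C,D}.
Accepting DFA states (contain an NFA accepting state): {B,C,D,E}, {A,C,D}, {A,B,C,D,E}, {A,B,C,D}.

4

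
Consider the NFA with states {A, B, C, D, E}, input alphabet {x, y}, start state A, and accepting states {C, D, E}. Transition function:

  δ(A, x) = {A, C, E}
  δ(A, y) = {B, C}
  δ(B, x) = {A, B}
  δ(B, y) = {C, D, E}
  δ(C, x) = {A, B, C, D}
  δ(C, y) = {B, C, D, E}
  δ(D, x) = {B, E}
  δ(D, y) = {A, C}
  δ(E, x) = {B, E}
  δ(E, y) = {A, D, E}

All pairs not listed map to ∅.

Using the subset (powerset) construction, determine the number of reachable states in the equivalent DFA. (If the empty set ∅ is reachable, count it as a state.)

6

Start state of the DFA: {A}.
{A} --x--> {A, C, E}  [new]
{A} --y--> {B, C}  [new]
{A, C, E} --x--> {A, B, C, D, E}  [new]
{A, C, E} --y--> {A, B, C, D, E}  [seen]
{B, C} --x--> {A, B, C, D}  [new]
{B, C} --y--> {B, C, D, E}  [new]
{A, B, C, D, E} --x--> {A, B, C, D, E}  [seen]
{A, B, C, D, E} --y--> {A, B, C, D, E}  [seen]
{A, B, C, D} --x--> {A, B, C, D, E}  [seen]
{A, B, C, D} --y--> {A, B, C, D, E}  [seen]
{B, C, D, E} --x--> {A, B, C, D, E}  [seen]
{B, C, D, E} --y--> {A, B, C, D, E}  [seen]
Reachable DFA states: {A}, {A, C, E}, {B, C}, {A, B, C, D, E}, {A, B, C, D}, {B, C, D, E}.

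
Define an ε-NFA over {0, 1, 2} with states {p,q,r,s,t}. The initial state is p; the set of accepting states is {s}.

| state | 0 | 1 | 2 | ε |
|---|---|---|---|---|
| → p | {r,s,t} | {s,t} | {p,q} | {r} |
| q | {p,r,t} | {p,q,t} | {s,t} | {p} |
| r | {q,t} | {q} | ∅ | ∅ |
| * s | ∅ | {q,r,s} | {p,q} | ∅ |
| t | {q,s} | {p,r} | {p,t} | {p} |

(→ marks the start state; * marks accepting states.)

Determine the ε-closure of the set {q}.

{p,q,r}

Begin with {q}.
q →ε {p}; add p.
p →ε {r}; add r.
ε-closure = {p,q,r}.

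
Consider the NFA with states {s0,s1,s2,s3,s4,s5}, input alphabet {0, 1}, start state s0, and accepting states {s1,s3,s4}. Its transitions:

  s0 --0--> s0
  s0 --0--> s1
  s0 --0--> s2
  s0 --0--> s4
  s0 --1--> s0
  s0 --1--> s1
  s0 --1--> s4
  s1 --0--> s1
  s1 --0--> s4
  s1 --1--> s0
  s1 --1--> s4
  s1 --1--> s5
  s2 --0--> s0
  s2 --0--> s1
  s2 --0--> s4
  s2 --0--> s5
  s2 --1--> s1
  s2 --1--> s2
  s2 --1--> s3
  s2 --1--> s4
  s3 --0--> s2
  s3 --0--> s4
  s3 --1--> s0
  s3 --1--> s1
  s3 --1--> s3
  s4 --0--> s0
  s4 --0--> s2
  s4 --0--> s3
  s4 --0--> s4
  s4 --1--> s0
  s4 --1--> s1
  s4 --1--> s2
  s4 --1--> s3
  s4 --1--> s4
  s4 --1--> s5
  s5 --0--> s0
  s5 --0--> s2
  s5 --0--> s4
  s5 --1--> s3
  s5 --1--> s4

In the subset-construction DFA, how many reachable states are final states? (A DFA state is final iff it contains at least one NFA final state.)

4

Start state of the DFA: {s0}.
{s0} --0--> {s0,s1,s2,s4}  [new]
{s0} --1--> {s0,s1,s4}  [new]
{s0,s1,s2,s4} --0--> {s0,s1,s2,s3,s4,s5}  [new]
{s0,s1,s2,s4} --1--> {s0,s1,s2,s3,s4,s5}  [seen]
{s0,s1,s4} --0--> {s0,s1,s2,s3,s4}  [new]
{s0,s1,s4} --1--> {s0,s1,s2,s3,s4,s5}  [seen]
{s0,s1,s2,s3,s4,s5} --0--> {s0,s1,s2,s3,s4,s5}  [seen]
{s0,s1,s2,s3,s4,s5} --1--> {s0,s1,s2,s3,s4,s5}  [seen]
{s0,s1,s2,s3,s4} --0--> {s0,s1,s2,s3,s4,s5}  [seen]
{s0,s1,s2,s3,s4} --1--> {s0,s1,s2,s3,s4,s5}  [seen]
Reachable DFA states: {s0}, {s0,s1,s2,s4}, {s0,s1,s4}, {s0,s1,s2,s3,s4,s5}, {s0,s1,s2,s3,s4}.
Accepting DFA states (contain an NFA accepting state): {s0,s1,s2,s4}, {s0,s1,s4}, {s0,s1,s2,s3,s4,s5}, {s0,s1,s2,s3,s4}.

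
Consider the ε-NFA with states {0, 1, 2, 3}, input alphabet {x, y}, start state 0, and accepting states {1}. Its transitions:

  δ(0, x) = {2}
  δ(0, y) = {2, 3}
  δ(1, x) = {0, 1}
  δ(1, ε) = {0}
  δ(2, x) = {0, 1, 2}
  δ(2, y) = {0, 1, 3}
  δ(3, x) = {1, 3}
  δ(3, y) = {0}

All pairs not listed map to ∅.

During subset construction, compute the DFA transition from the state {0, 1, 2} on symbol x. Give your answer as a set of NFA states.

δ(0,x) = {2}; δ(1,x) = {0, 1}; δ(2,x) = {0, 1, 2}.
Union: {0, 1, 2}.

{0, 1, 2}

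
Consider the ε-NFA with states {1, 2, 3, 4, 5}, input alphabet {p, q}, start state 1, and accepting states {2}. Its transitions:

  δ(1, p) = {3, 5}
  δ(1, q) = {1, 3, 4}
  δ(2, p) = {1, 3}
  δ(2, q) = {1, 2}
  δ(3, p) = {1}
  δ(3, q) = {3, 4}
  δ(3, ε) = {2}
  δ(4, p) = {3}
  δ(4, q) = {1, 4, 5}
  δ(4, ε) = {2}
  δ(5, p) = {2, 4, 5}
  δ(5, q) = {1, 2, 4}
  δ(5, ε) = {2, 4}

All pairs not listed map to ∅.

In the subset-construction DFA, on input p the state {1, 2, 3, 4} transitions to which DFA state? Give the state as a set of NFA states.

δ(1,p) = {3, 5}; δ(2,p) = {1, 3}; δ(3,p) = {1}; δ(4,p) = {3}.
Union: {1, 3, 5}.
ε-closure gives {1, 2, 3, 4, 5}.

{1, 2, 3, 4, 5}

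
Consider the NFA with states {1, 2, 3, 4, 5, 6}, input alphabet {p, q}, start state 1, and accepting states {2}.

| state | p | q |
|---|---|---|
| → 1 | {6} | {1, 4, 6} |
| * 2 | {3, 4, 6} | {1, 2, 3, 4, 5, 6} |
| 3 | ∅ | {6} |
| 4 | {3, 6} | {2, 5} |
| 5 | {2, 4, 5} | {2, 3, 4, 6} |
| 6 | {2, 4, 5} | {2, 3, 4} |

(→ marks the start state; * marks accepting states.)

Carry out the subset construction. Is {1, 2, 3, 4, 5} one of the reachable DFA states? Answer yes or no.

Start state of the DFA: {1}.
{1} --p--> {6}  [new]
{1} --q--> {1, 4, 6}  [new]
{6} --p--> {2, 4, 5}  [new]
{6} --q--> {2, 3, 4}  [new]
{1, 4, 6} --p--> {2, 3, 4, 5, 6}  [new]
{1, 4, 6} --q--> {1, 2, 3, 4, 5, 6}  [new]
{2, 4, 5} --p--> {2, 3, 4, 5, 6}  [seen]
{2, 4, 5} --q--> {1, 2, 3, 4, 5, 6}  [seen]
{2, 3, 4} --p--> {3, 4, 6}  [new]
{2, 3, 4} --q--> {1, 2, 3, 4, 5, 6}  [seen]
{2, 3, 4, 5, 6} --p--> {2, 3, 4, 5, 6}  [seen]
{2, 3, 4, 5, 6} --q--> {1, 2, 3, 4, 5, 6}  [seen]
{1, 2, 3, 4, 5, 6} --p--> {2, 3, 4, 5, 6}  [seen]
{1, 2, 3, 4, 5, 6} --q--> {1, 2, 3, 4, 5, 6}  [seen]
{3, 4, 6} --p--> {2, 3, 4, 5, 6}  [seen]
{3, 4, 6} --q--> {2, 3, 4, 5, 6}  [seen]
Reachable DFA states: {1}, {6}, {1, 4, 6}, {2, 4, 5}, {2, 3, 4}, {2, 3, 4, 5, 6}, {1, 2, 3, 4, 5, 6}, {3, 4, 6}.
{1, 2, 3, 4, 5} is not among them.

no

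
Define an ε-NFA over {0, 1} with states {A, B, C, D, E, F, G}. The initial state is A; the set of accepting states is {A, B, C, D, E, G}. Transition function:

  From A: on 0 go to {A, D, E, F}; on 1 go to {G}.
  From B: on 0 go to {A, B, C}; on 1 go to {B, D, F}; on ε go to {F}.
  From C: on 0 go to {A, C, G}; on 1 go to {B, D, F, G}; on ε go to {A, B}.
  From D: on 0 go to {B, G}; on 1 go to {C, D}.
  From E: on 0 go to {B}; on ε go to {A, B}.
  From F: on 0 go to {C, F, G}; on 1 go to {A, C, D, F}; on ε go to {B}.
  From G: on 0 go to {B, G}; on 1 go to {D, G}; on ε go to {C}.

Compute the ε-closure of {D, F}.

Begin with {D, F}.
F →ε {B}; add B.
ε-closure = {B, D, F}.

{B, D, F}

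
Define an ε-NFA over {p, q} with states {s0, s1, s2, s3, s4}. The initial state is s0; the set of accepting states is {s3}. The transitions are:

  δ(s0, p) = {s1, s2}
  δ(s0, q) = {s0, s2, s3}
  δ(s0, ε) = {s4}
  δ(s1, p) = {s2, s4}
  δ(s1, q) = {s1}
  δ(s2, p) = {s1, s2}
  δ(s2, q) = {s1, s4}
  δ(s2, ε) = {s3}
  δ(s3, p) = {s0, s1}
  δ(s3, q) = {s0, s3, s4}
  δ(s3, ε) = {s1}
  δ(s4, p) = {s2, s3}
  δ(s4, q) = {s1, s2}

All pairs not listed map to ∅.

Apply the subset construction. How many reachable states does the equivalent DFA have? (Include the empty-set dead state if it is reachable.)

4

Start state of the DFA: {s0, s4} (ε-closure of the NFA start).
{s0, s4} --p--> {s1, s2, s3}  [new]
{s0, s4} --q--> {s0, s1, s2, s3, s4}  [new]
{s1, s2, s3} --p--> {s0, s1, s2, s3, s4}  [seen]
{s1, s2, s3} --q--> {s0, s1, s3, s4}  [new]
{s0, s1, s2, s3, s4} --p--> {s0, s1, s2, s3, s4}  [seen]
{s0, s1, s2, s3, s4} --q--> {s0, s1, s2, s3, s4}  [seen]
{s0, s1, s3, s4} --p--> {s0, s1, s2, s3, s4}  [seen]
{s0, s1, s3, s4} --q--> {s0, s1, s2, s3, s4}  [seen]
Reachable DFA states: {s0, s4}, {s1, s2, s3}, {s0, s1, s2, s3, s4}, {s0, s1, s3, s4}.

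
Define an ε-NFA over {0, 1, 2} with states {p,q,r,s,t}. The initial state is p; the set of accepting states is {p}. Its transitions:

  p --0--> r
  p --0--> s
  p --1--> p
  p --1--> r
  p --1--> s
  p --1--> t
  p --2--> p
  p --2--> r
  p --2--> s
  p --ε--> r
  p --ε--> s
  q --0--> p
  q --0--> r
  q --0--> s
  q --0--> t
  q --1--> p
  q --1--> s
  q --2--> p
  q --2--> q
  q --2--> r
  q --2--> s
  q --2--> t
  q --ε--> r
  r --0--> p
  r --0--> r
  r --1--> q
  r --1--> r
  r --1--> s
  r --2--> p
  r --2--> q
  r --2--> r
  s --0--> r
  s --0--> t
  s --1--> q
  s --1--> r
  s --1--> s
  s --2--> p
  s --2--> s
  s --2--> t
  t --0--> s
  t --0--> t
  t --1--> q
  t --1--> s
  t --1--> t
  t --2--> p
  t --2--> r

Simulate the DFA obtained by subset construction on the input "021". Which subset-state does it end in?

Start: {p,r,s}.
δ(p,0) = {r,s}; δ(r,0) = {p,r}; δ(s,0) = {r,t}.
Union: {p,r,s,t}.
After 0: {p,r,s,t}.
δ(p,2) = {p,r,s}; δ(r,2) = {p,q,r}; δ(s,2) = {p,s,t}; δ(t,2) = {p,r}.
Union: {p,q,r,s,t}.
After 2: {p,q,r,s,t}.
δ(p,1) = {p,r,s,t}; δ(q,1) = {p,s}; δ(r,1) = {q,r,s}; δ(s,1) = {q,r,s}; δ(t,1) = {q,s,t}.
Union: {p,q,r,s,t}.
After 1: {p,q,r,s,t}.

{p,q,r,s,t}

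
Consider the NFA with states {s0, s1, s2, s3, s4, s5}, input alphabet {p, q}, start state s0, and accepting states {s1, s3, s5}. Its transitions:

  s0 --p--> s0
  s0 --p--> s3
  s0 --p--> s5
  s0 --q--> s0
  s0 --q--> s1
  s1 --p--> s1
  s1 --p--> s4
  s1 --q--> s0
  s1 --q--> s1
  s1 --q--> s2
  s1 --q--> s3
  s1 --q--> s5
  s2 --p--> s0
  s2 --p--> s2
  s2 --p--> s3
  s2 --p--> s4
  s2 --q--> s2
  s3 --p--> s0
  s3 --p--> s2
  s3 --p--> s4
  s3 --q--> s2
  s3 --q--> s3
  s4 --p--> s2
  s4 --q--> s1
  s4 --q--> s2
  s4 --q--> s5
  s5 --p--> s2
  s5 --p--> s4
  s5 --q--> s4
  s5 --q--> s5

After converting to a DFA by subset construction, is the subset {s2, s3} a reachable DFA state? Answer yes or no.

Start state of the DFA: {s0}.
{s0} --p--> {s0, s3, s5}  [new]
{s0} --q--> {s0, s1}  [new]
{s0, s3, s5} --p--> {s0, s2, s3, s4, s5}  [new]
{s0, s3, s5} --q--> {s0, s1, s2, s3, s4, s5}  [new]
{s0, s1} --p--> {s0, s1, s3, s4, s5}  [new]
{s0, s1} --q--> {s0, s1, s2, s3, s5}  [new]
{s0, s2, s3, s4, s5} --p--> {s0, s2, s3, s4, s5}  [seen]
{s0, s2, s3, s4, s5} --q--> {s0, s1, s2, s3, s4, s5}  [seen]
{s0, s1, s2, s3, s4, s5} --p--> {s0, s1, s2, s3, s4, s5}  [seen]
{s0, s1, s2, s3, s4, s5} --q--> {s0, s1, s2, s3, s4, s5}  [seen]
{s0, s1, s3, s4, s5} --p--> {s0, s1, s2, s3, s4, s5}  [seen]
{s0, s1, s3, s4, s5} --q--> {s0, s1, s2, s3, s4, s5}  [seen]
{s0, s1, s2, s3, s5} --p--> {s0, s1, s2, s3, s4, s5}  [seen]
{s0, s1, s2, s3, s5} --q--> {s0, s1, s2, s3, s4, s5}  [seen]
Reachable DFA states: {s0}, {s0, s3, s5}, {s0, s1}, {s0, s2, s3, s4, s5}, {s0, s1, s2, s3, s4, s5}, {s0, s1, s3, s4, s5}, {s0, s1, s2, s3, s5}.
{s2, s3} is not among them.

no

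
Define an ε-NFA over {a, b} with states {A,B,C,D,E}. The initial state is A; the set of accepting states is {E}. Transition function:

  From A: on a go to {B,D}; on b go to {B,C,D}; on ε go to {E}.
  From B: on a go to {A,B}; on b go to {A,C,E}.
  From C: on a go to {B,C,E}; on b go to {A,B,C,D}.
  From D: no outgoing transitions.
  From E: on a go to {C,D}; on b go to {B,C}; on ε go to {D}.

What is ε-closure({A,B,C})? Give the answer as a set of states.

Begin with {A,B,C}.
A →ε {E}; add E.
E →ε {D}; add D.
ε-closure = {A,B,C,D,E}.

{A,B,C,D,E}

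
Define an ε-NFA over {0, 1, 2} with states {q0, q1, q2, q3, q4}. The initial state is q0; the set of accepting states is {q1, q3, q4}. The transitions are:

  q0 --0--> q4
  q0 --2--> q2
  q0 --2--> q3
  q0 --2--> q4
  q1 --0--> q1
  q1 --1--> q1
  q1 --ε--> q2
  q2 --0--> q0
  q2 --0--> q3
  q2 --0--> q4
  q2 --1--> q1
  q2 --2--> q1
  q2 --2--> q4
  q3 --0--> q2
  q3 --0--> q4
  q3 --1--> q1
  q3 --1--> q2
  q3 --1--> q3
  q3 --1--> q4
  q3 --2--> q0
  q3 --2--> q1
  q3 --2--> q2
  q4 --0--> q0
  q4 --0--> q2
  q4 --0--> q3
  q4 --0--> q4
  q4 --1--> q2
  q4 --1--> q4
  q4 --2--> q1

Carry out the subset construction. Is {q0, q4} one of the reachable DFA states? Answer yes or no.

Start state of the DFA: {q0} (ε-closure of the NFA start).
{q0} --0--> {q4}  [new]
{q0} --1--> ∅  [new]
{q0} --2--> {q2, q3, q4}  [new]
{q4} --0--> {q0, q2, q3, q4}  [new]
{q4} --1--> {q2, q4}  [new]
{q4} --2--> {q1, q2}  [new]
∅ --0--> ∅  [seen]
∅ --1--> ∅  [seen]
∅ --2--> ∅  [seen]
{q2, q3, q4} --0--> {q0, q2, q3, q4}  [seen]
{q2, q3, q4} --1--> {q1, q2, q3, q4}  [new]
{q2, q3, q4} --2--> {q0, q1, q2, q4}  [new]
{q0, q2, q3, q4} --0--> {q0, q2, q3, q4}  [seen]
{q0, q2, q3, q4} --1--> {q1, q2, q3, q4}  [seen]
{q0, q2, q3, q4} --2--> {q0, q1, q2, q3, q4}  [new]
{q2, q4} --0--> {q0, q2, q3, q4}  [seen]
{q2, q4} --1--> {q1, q2, q4}  [new]
{q2, q4} --2--> {q1, q2, q4}  [seen]
{q1, q2} --0--> {q0, q1, q2, q3, q4}  [seen]
{q1, q2} --1--> {q1, q2}  [seen]
{q1, q2} --2--> {q1, q2, q4}  [seen]
{q1, q2, q3, q4} --0--> {q0, q1, q2, q3, q4}  [seen]
{q1, q2, q3, q4} --1--> {q1, q2, q3, q4}  [seen]
{q1, q2, q3, q4} --2--> {q0, q1, q2, q4}  [seen]
{q0, q1, q2, q4} --0--> {q0, q1, q2, q3, q4}  [seen]
{q0, q1, q2, q4} --1--> {q1, q2, q4}  [seen]
{q0, q1, q2, q4} --2--> {q1, q2, q3, q4}  [seen]
{q0, q1, q2, q3, q4} --0--> {q0, q1, q2, q3, q4}  [seen]
{q0, q1, q2, q3, q4} --1--> {q1, q2, q3, q4}  [seen]
{q0, q1, q2, q3, q4} --2--> {q0, q1, q2, q3, q4}  [seen]
{q1, q2, q4} --0--> {q0, q1, q2, q3, q4}  [seen]
{q1, q2, q4} --1--> {q1, q2, q4}  [seen]
{q1, q2, q4} --2--> {q1, q2, q4}  [seen]
Reachable DFA states: {q0}, {q4}, ∅, {q2, q3, q4}, {q0, q2, q3, q4}, {q2, q4}, {q1, q2}, {q1, q2, q3, q4}, {q0, q1, q2, q4}, {q0, q1, q2, q3, q4}, {q1, q2, q4}.
{q0, q4} is not among them.

no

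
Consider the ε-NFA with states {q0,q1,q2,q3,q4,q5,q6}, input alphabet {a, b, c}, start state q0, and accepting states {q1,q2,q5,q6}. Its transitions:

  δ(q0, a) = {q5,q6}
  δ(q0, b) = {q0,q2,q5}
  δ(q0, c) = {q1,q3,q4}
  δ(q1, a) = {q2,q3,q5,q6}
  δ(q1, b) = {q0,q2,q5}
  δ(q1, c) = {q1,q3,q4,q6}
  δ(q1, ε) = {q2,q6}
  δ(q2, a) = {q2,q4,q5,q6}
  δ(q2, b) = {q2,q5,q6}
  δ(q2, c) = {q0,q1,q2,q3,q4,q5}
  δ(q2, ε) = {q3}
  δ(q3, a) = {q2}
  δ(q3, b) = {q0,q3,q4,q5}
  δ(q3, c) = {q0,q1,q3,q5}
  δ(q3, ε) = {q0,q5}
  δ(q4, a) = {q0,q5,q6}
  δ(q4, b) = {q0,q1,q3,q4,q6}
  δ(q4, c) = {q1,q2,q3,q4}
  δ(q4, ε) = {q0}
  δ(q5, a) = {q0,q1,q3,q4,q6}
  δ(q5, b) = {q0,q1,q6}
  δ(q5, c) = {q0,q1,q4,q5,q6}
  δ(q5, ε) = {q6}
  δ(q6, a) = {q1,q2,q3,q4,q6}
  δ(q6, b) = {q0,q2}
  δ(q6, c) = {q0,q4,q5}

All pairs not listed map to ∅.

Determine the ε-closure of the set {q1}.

{q0,q1,q2,q3,q5,q6}

Begin with {q1}.
q1 →ε {q2,q6}; add q2, q6.
q2 →ε {q3}; add q3.
q3 →ε {q0,q5}; add q0, q5.
ε-closure = {q0,q1,q2,q3,q5,q6}.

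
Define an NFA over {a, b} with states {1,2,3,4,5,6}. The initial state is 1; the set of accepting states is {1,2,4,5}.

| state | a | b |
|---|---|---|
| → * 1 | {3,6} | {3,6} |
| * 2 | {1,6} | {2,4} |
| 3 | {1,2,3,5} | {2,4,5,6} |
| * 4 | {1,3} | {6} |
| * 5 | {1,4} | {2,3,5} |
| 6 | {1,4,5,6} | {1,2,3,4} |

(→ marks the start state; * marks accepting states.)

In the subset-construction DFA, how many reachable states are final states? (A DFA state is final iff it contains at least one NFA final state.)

2

Start state of the DFA: {1}.
{1} --a--> {3,6}  [new]
{1} --b--> {3,6}  [seen]
{3,6} --a--> {1,2,3,4,5,6}  [new]
{3,6} --b--> {1,2,3,4,5,6}  [seen]
{1,2,3,4,5,6} --a--> {1,2,3,4,5,6}  [seen]
{1,2,3,4,5,6} --b--> {1,2,3,4,5,6}  [seen]
Reachable DFA states: {1}, {3,6}, {1,2,3,4,5,6}.
Accepting DFA states (contain an NFA accepting state): {1}, {1,2,3,4,5,6}.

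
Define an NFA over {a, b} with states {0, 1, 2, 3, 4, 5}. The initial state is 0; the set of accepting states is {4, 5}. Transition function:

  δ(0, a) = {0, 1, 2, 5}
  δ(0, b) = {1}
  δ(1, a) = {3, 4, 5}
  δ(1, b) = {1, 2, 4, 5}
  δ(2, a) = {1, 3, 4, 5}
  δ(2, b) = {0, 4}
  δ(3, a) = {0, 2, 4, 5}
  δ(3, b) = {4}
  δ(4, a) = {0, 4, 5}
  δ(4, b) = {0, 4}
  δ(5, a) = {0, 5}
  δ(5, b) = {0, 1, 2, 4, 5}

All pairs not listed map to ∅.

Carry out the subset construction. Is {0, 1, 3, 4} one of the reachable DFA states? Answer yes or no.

Start state of the DFA: {0}.
{0} --a--> {0, 1, 2, 5}  [new]
{0} --b--> {1}  [new]
{0, 1, 2, 5} --a--> {0, 1, 2, 3, 4, 5}  [new]
{0, 1, 2, 5} --b--> {0, 1, 2, 4, 5}  [new]
{1} --a--> {3, 4, 5}  [new]
{1} --b--> {1, 2, 4, 5}  [new]
{0, 1, 2, 3, 4, 5} --a--> {0, 1, 2, 3, 4, 5}  [seen]
{0, 1, 2, 3, 4, 5} --b--> {0, 1, 2, 4, 5}  [seen]
{0, 1, 2, 4, 5} --a--> {0, 1, 2, 3, 4, 5}  [seen]
{0, 1, 2, 4, 5} --b--> {0, 1, 2, 4, 5}  [seen]
{3, 4, 5} --a--> {0, 2, 4, 5}  [new]
{3, 4, 5} --b--> {0, 1, 2, 4, 5}  [seen]
{1, 2, 4, 5} --a--> {0, 1, 3, 4, 5}  [new]
{1, 2, 4, 5} --b--> {0, 1, 2, 4, 5}  [seen]
{0, 2, 4, 5} --a--> {0, 1, 2, 3, 4, 5}  [seen]
{0, 2, 4, 5} --b--> {0, 1, 2, 4, 5}  [seen]
{0, 1, 3, 4, 5} --a--> {0, 1, 2, 3, 4, 5}  [seen]
{0, 1, 3, 4, 5} --b--> {0, 1, 2, 4, 5}  [seen]
Reachable DFA states: {0}, {0, 1, 2, 5}, {1}, {0, 1, 2, 3, 4, 5}, {0, 1, 2, 4, 5}, {3, 4, 5}, {1, 2, 4, 5}, {0, 2, 4, 5}, {0, 1, 3, 4, 5}.
{0, 1, 3, 4} is not among them.

no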